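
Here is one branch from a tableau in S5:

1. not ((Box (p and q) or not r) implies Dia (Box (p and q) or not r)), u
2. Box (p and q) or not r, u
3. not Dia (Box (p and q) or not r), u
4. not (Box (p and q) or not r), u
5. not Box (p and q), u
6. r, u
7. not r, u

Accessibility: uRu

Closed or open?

Yes, closed

Both r and not r appear at u.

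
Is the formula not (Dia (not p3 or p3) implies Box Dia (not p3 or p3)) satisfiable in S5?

No, unsatisfiable

1. not (Dia (not p3 or p3) implies Box Dia (not p3 or p3)), 0
2. Dia (not p3 or p3), 0
3. not Box Dia (not p3 or p3), 0
4. not p3 or p3, 1
5. p3, 1
6. not Dia (not p3 or p3), 2
7. not (not p3 or p3), 0
8. p3, 0
9. not p3, 0
Accessibility: 0R0, 0R1, 0R2, 1R0, 1R1, 1R2, 2R0, 2R1, 2R2
Branch closes: p3 and not p3 both at 0.
All branches of the tableau close; one closing branch shown above.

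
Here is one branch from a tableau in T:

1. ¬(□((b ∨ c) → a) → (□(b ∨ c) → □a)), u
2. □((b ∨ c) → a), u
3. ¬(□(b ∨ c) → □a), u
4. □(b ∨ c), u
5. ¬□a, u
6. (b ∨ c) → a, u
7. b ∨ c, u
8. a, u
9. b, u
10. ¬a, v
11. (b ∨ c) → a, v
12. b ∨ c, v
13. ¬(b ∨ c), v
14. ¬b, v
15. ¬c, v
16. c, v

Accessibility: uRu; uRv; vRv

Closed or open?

Both c and ¬c appear at v.

Closed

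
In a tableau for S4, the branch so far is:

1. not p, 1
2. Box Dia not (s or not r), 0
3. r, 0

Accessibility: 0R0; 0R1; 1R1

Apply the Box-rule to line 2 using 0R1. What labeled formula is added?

Dia not (s or not r), 1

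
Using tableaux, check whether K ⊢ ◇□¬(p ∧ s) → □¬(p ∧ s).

Not valid

Tableau for the negation ¬(◇□¬(p ∧ s) → □¬(p ∧ s)):
1. ¬(◇□¬(p ∧ s) → □¬(p ∧ s)), 0
2. ◇□¬(p ∧ s), 0   [¬→-rule on 1]
3. ¬□¬(p ∧ s), 0   [¬→-rule on 1]
4. □¬(p ∧ s), 1   [◇-rule on 2: fresh world 1, 0R1]
5. p ∧ s, 2   [¬□-rule on 3: fresh world 2, 0R2]
6. p, 2   [∧-rule on 5]
7. s, 2   [∧-rule on 5]
Accessibility: 0R1, 0R2
The negation has an open branch (countermodel exists).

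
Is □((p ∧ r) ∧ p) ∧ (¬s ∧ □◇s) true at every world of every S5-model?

Tableau for the negation ¬(□((p ∧ r) ∧ p) ∧ (¬s ∧ □◇s)):
1. ¬(□((p ∧ r) ∧ p) ∧ (¬s ∧ □◇s)), u
2. ¬(¬s ∧ □◇s), u
3. ¬□◇s, u
4. ¬◇s, v
5. ¬s, u
6. ¬s, v
Accessibility: uRu, uRv, vRu, vRv
The negation has an open branch (countermodel exists).

No, not valid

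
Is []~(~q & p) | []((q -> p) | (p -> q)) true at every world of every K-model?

Tableau for the negation ~([]~(~q & p) | []((q -> p) | (p -> q))):
1. ~([]~(~q & p) | []((q -> p) | (p -> q))), w0
2. ~[]~(~q & p), w0
3. ~[]((q -> p) | (p -> q)), w0
4. ~q & p, w1
5. ~q, w1
6. p, w1
7. ~((q -> p) | (p -> q)), w2
8. ~(q -> p), w2
9. ~(p -> q), w2
10. q, w2
11. ~p, w2
12. p, w2
13. ~q, w2
Accessibility: w0Rw1, w0Rw2
Branch closes: p and ~p both at w2.
All branches of the negation close; one closing branch shown above.

Valid in K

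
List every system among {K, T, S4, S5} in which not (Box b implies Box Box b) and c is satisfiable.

K, T

S4-tableau for the formula:
1. not (Box b implies Box Box b) and c, 0
2. not (Box b implies Box Box b), 0   [and-rule on 1]
3. c, 0   [and-rule on 1]
4. Box b, 0   [neg-implies-rule on 2]
5. not Box Box b, 0   [neg-implies-rule on 2]
6. b, 0   [Box-rule on 4 via 0R0]
7. not Box b, 1   [neg-Box-rule on 5: fresh world 1, 0R1]
8. b, 1   [Box-rule on 4 via 0R1]
9. not b, 2   [neg-Box-rule on 7: fresh world 2, 1R2]
10. b, 2   [Box-rule on 4 via 0R2]
Accessibility: 0R0, 0R1, 0R2, 1R1, 1R2, 2R2
Branch closes: b and not b both at 2.
Every branch closes (one shown): unsatisfiable in S4, hence also in S5 (every S5-frame is an S4-frame).
T-tableau for the formula:
1. not (Box b implies Box Box b) and c, 0
2. not (Box b implies Box Box b), 0   [and-rule on 1]
3. c, 0   [and-rule on 1]
4. Box b, 0   [neg-implies-rule on 2]
5. not Box Box b, 0   [neg-implies-rule on 2]
6. b, 0   [Box-rule on 4 via 0R0]
7. not Box b, 1   [neg-Box-rule on 5: fresh world 1, 0R1]
8. b, 1   [Box-rule on 4 via 0R1]
9. not b, 2   [neg-Box-rule on 7: fresh world 2, 1R2]
Accessibility: 0R0, 0R1, 1R1, 1R2, 2R2
Complete open branch: satisfiable in T, hence also in K (this T-model is also a K-model).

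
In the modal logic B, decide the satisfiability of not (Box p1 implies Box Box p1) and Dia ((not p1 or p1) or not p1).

1. not (Box p1 implies Box Box p1) and Dia ((not p1 or p1) or not p1), u
2. not (Box p1 implies Box Box p1), u
3. Dia ((not p1 or p1) or not p1), u
4. Box p1, u
5. not Box Box p1, u
6. p1, u
7. (not p1 or p1) or not p1, v
8. p1, v
9. not p1 or p1, v
10. not Box p1, w
11. p1, w
12. not p1, x
Accessibility: uRu, uRv, uRw, vRu, vRv, wRu, wRw, wRx, xRw, xRx

Satisfiable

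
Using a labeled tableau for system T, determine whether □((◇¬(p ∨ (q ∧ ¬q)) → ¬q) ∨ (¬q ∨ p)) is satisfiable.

1. □((◇¬(p ∨ (q ∧ ¬q)) → ¬q) ∨ (¬q ∨ p)), w0
2. (◇¬(p ∨ (q ∧ ¬q)) → ¬q) ∨ (¬q ∨ p), w0   [□-rule on 1 via w0Rw0]
3. ¬q ∨ p, w0   [∨-rule on 2 (branches; this branch)]
4. p, w0   [∨-rule on 3 (branches; this branch)]
Accessibility: w0Rw0

Satisfiable (open branch found)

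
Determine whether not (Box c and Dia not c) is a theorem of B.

Valid in B

Tableau for the negation Box c and Dia not c:
1. Box c and Dia not c, 0
2. Box c, 0   [and-rule on 1]
3. Dia not c, 0   [and-rule on 1]
4. c, 0   [Box-rule on 2 via 0R0]
5. not c, 1   [Dia-rule on 3: fresh world 1, 0R1]
6. c, 1   [Box-rule on 2 via 0R1]
Accessibility: 0R0, 0R1, 1R0, 1R1
Branch closes: c and not c both at 1.
All branches of the negation close; one closing branch shown above.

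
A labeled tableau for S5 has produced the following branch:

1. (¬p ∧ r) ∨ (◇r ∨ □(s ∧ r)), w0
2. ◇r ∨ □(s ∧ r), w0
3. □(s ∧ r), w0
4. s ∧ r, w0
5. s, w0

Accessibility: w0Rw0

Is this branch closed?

No atom appears with both signs at the same world.

Open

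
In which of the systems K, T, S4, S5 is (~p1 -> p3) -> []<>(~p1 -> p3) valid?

S4-tableau for the negation ~((~p1 -> p3) -> []<>(~p1 -> p3)):
1. ~((~p1 -> p3) -> []<>(~p1 -> p3)), u
2. ~p1 -> p3, u
3. ~[]<>(~p1 -> p3), u
4. p3, u
5. ~<>(~p1 -> p3), v
6. ~(~p1 -> p3), v
7. ~p1, v
8. ~p3, v
Accessibility: uRu, uRv, vRv
Complete open branch: countermodel on an S4-frame, so not valid in S4, nor in K, T (the same frame is also a K-frame and a T-frame).
S5-tableau for the negation ~((~p1 -> p3) -> []<>(~p1 -> p3)):
1. ~((~p1 -> p3) -> []<>(~p1 -> p3)), u
2. ~p1 -> p3, u
3. ~[]<>(~p1 -> p3), u
4. p3, u
5. ~<>(~p1 -> p3), v
6. ~(~p1 -> p3), u
7. ~p1, u
8. ~p3, u
Accessibility: uRu, uRv, vRu, vRv
Branch closes: p3 and ~p3 both at u.
Every branch closes (one shown): valid in S5.

S5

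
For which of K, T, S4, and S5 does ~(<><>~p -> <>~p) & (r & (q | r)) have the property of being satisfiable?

S4-tableau for the formula:
1. ~(<><>~p -> <>~p) & (r & (q | r)), u
2. ~(<><>~p -> <>~p), u   [&-rule on 1]
3. r & (q | r), u   [&-rule on 1]
4. <><>~p, u   [~->-rule on 2]
5. ~<>~p, u   [~->-rule on 2]
6. r, u   [&-rule on 3]
7. q | r, u   [&-rule on 3]
8. p, u   [~<>-rule on 5 via uRu]
9. <>~p, v   [<>-rule on 4: fresh world v, uRv]
10. p, v   [~<>-rule on 5 via uRv]
11. ~p, w   [<>-rule on 9: fresh world w, vRw]
12. p, w   [~<>-rule on 5 via uRw]
Accessibility: uRu, uRv, uRw, vRv, vRw, wRw
Branch closes: p and ~p both at w.
Every branch closes (one shown): unsatisfiable in S4, hence also in S5 (every S5-frame is an S4-frame).
T-tableau for the formula:
1. ~(<><>~p -> <>~p) & (r & (q | r)), u
2. ~(<><>~p -> <>~p), u   [&-rule on 1]
3. r & (q | r), u   [&-rule on 1]
4. <><>~p, u   [~->-rule on 2]
5. ~<>~p, u   [~->-rule on 2]
6. r, u   [&-rule on 3]
7. q | r, u   [&-rule on 3]
8. p, u   [~<>-rule on 5 via uRu]
9. <>~p, v   [<>-rule on 4: fresh world v, uRv]
10. p, v   [~<>-rule on 5 via uRv]
11. ~p, w   [<>-rule on 9: fresh world w, vRw]
Accessibility: uRu, uRv, vRv, vRw, wRw
Complete open branch: satisfiable in T, hence also in K (this T-model is also a K-model).

K, T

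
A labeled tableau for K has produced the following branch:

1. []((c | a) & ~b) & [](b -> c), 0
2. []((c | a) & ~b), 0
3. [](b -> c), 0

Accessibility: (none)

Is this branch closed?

No atom appears with both signs at the same world.

Not closed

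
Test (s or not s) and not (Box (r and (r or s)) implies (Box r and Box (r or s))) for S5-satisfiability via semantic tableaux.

1. (s or not s) and not (Box (r and (r or s)) implies (Box r and Box (r or s))), w0
2. s or not s, w0
3. not (Box (r and (r or s)) implies (Box r and Box (r or s))), w0
4. Box (r and (r or s)), w0
5. not (Box r and Box (r or s)), w0
6. r and (r or s), w0
7. r, w0
8. r or s, w0
9. not s, w0
10. not Box (r or s), w0
11. not (r or s), w1
12. not r, w1
13. not s, w1
14. r and (r or s), w1
15. r, w1
16. r or s, w1
Accessibility: w0Rw0, w0Rw1, w1Rw0, w1Rw1
Branch closes: r and not r both at w1.
Every branch closes; the branch above is one of them.

No, unsatisfiable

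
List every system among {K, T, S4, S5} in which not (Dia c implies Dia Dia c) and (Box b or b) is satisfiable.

K

K-tableau for the formula:
1. not (Dia c implies Dia Dia c) and (Box b or b), 0
2. not (Dia c implies Dia Dia c), 0
3. Box b or b, 0
4. Dia c, 0
5. not Dia Dia c, 0
6. b, 0
7. c, 1
8. not Dia c, 1
Accessibility: 0R1
Complete open branch: satisfiable in K.
T-tableau for the formula:
1. not (Dia c implies Dia Dia c) and (Box b or b), 0
2. not (Dia c implies Dia Dia c), 0
3. Box b or b, 0
4. Dia c, 0
5. not Dia Dia c, 0
6. not Dia c, 0
7. not c, 0
8. Box b, 0
9. b, 0
10. c, 1
11. not Dia c, 1
12. not c, 1
Accessibility: 0R0, 0R1, 1R1
Branch closes: c and not c both at 1.
Every branch closes (one shown): unsatisfiable in T, hence also in S4, S5 (every S4/S5-frame is a T-frame).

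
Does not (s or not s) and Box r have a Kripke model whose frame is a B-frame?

1. not (s or not s) and Box r, 0
2. not (s or not s), 0
3. Box r, 0
4. not s, 0
5. s, 0
Accessibility: 0R0
Branch closes: s and not s both at 0.
Every branch closes; the branch above is one of them.

No, unsatisfiable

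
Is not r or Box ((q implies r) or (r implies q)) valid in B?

Tableau for the negation not (not r or Box ((q implies r) or (r implies q))):
1. not (not r or Box ((q implies r) or (r implies q))), 0
2. r, 0   [neg-or-rule on 1]
3. not Box ((q implies r) or (r implies q)), 0   [neg-or-rule on 1]
4. not ((q implies r) or (r implies q)), 1   [neg-Box-rule on 3: fresh world 1, 0R1]
5. not (q implies r), 1   [neg-or-rule on 4]
6. not (r implies q), 1   [neg-or-rule on 4]
7. q, 1   [neg-implies-rule on 5]
8. not r, 1   [neg-implies-rule on 5]
9. r, 1   [neg-implies-rule on 6]
10. not q, 1   [neg-implies-rule on 6]
Accessibility: 0R0, 0R1, 1R0, 1R1
Branch closes: r and not r both at 1.
Every branch of the negation's tableau closes; the branch above is one of them.

Yes, valid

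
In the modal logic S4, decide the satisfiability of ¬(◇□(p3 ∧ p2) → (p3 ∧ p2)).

1. ¬(◇□(p3 ∧ p2) → (p3 ∧ p2)), w0
2. ◇□(p3 ∧ p2), w0
3. ¬(p3 ∧ p2), w0
4. ¬p2, w0
5. □(p3 ∧ p2), w1
6. p3 ∧ p2, w1
7. p3, w1
8. p2, w1
Accessibility: w0Rw0, w0Rw1, w1Rw1

Satisfiable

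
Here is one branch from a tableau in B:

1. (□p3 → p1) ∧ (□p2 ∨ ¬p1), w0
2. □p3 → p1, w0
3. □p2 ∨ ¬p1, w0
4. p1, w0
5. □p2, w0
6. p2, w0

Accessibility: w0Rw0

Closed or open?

No, open

No atom appears with both signs at the same world.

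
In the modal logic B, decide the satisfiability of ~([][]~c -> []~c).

1. ~([][]~c -> []~c), 0
2. [][]~c, 0
3. ~[]~c, 0
4. []~c, 0
5. ~c, 0
6. c, 1
7. []~c, 1
8. ~c, 1
Accessibility: 0R0, 0R1, 1R0, 1R1
Branch closes: c and ~c both at 1.
Every branch closes; the branch above is one of them.

Unsatisfiable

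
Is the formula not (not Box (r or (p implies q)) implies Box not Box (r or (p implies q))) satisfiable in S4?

Satisfiable

1. not (not Box (r or (p implies q)) implies Box not Box (r or (p implies q))), u
2. not Box (r or (p implies q)), u
3. not Box not Box (r or (p implies q)), u
4. not (r or (p implies q)), v
5. not r, v
6. not (p implies q), v
7. p, v
8. not q, v
9. Box (r or (p implies q)), w
10. r or (p implies q), w
11. p implies q, w
12. q, w
Accessibility: uRu, uRv, uRw, vRv, wRw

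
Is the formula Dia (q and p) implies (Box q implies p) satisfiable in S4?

1. Dia (q and p) implies (Box q implies p), 0
2. Box q implies p, 0
3. p, 0
Accessibility: 0R0

Yes, satisfiable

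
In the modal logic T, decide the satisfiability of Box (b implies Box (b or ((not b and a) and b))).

Satisfiable (open branch found)

1. Box (b implies Box (b or ((not b and a) and b))), w0
2. b implies Box (b or ((not b and a) and b)), w0
3. Box (b or ((not b and a) and b)), w0
4. b or ((not b and a) and b), w0
5. b, w0
Accessibility: w0Rw0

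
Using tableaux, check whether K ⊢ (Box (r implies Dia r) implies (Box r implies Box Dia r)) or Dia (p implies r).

Yes, valid

Tableau for the negation not ((Box (r implies Dia r) implies (Box r implies Box Dia r)) or Dia (p implies r)):
1. not ((Box (r implies Dia r) implies (Box r implies Box Dia r)) or Dia (p implies r)), w0
2. not (Box (r implies Dia r) implies (Box r implies Box Dia r)), w0   [neg-or-rule on 1]
3. not Dia (p implies r), w0   [neg-or-rule on 1]
4. Box (r implies Dia r), w0   [neg-implies-rule on 2]
5. not (Box r implies Box Dia r), w0   [neg-implies-rule on 2]
6. Box r, w0   [neg-implies-rule on 5]
7. not Box Dia r, w0   [neg-implies-rule on 5]
8. not Dia r, w1   [neg-Box-rule on 7: fresh world w1, w0Rw1]
9. not (p implies r), w1   [neg-Dia-rule on 3 via w0Rw1]
10. p, w1   [neg-implies-rule on 9]
11. not r, w1   [neg-implies-rule on 9]
12. r implies Dia r, w1   [Box-rule on 4 via w0Rw1]
13. r, w1   [Box-rule on 6 via w0Rw1]
Accessibility: w0Rw1
Branch closes: r and not r both at w1.
Every branch of the negation's tableau closes; the branch above is one of them.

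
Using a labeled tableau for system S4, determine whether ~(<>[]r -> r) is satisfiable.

1. ~(<>[]r -> r), u
2. <>[]r, u
3. ~r, u
4. []r, v
5. r, v
Accessibility: uRu, uRv, vRv

Satisfiable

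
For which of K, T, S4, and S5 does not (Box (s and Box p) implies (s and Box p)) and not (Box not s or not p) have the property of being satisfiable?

K-tableau for the formula:
1. not (Box (s and Box p) implies (s and Box p)) and not (Box not s or not p), w0
2. not (Box (s and Box p) implies (s and Box p)), w0
3. not (Box not s or not p), w0
4. Box (s and Box p), w0
5. not (s and Box p), w0
6. not Box not s, w0
7. p, w0
8. not Box p, w0
9. s, w1
10. s and Box p, w1
11. Box p, w1
12. not p, w2
13. s and Box p, w2
14. s, w2
15. Box p, w2
Accessibility: w0Rw1, w0Rw2
Complete open branch: satisfiable in K.
T-tableau for the formula:
1. not (Box (s and Box p) implies (s and Box p)) and not (Box not s or not p), w0
2. not (Box (s and Box p) implies (s and Box p)), w0
3. not (Box not s or not p), w0
4. Box (s and Box p), w0
5. not (s and Box p), w0
6. not Box not s, w0
7. p, w0
8. s and Box p, w0
9. s, w0
10. Box p, w0
11. not Box p, w0
12. s, w1
13. s and Box p, w1
14. Box p, w1
15. p, w1
16. not p, w2
17. s and Box p, w2
18. s, w2
19. Box p, w2
20. p, w2
Accessibility: w0Rw0, w0Rw1, w0Rw2, w1Rw1, w2Rw2
Branch closes: p and not p both at w2.
Every branch closes (one shown): unsatisfiable in T, hence also in S4, S5 (every S4/S5-frame is a T-frame).

K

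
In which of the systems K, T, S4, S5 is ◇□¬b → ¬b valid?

S5

S4-tableau for the negation ¬(◇□¬b → ¬b):
1. ¬(◇□¬b → ¬b), w0
2. ◇□¬b, w0
3. b, w0
4. □¬b, w1
5. ¬b, w1
Accessibility: w0Rw0, w0Rw1, w1Rw1
Complete open branch: countermodel on an S4-frame, so not valid in S4, nor in K, T (the same frame is also a K-frame and a T-frame).
S5-tableau for the negation ¬(◇□¬b → ¬b):
1. ¬(◇□¬b → ¬b), w0
2. ◇□¬b, w0
3. b, w0
4. □¬b, w1
5. ¬b, w0
Accessibility: w0Rw0, w0Rw1, w1Rw0, w1Rw1
Branch closes: b and ¬b both at w0.
Every branch closes (one shown): valid in S5.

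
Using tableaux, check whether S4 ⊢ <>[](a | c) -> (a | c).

Tableau for the negation ~(<>[](a | c) -> (a | c)):
1. ~(<>[](a | c) -> (a | c)), 0
2. <>[](a | c), 0   [~->-rule on 1]
3. ~(a | c), 0   [~->-rule on 1]
4. ~a, 0   [~|-rule on 3]
5. ~c, 0   [~|-rule on 3]
6. [](a | c), 1   [<>-rule on 2: fresh world 1, 0R1]
7. a | c, 1   [[]-rule on 6 via 1R1]
8. c, 1   [|-rule on 7 (branches; this branch)]
Accessibility: 0R0, 0R1, 1R1
The negation has an open branch (countermodel exists).

Invalid (countermodel exists)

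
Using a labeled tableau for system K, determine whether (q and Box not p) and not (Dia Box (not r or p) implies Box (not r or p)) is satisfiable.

Yes, satisfiable

1. (q and Box not p) and not (Dia Box (not r or p) implies Box (not r or p)), u
2. q and Box not p, u   [and-rule on 1]
3. not (Dia Box (not r or p) implies Box (not r or p)), u   [and-rule on 1]
4. q, u   [and-rule on 2]
5. Box not p, u   [and-rule on 2]
6. Dia Box (not r or p), u   [neg-implies-rule on 3]
7. not Box (not r or p), u   [neg-implies-rule on 3]
8. Box (not r or p), v   [Dia-rule on 6: fresh world v, uRv]
9. not p, v   [Box-rule on 5 via uRv]
10. not (not r or p), w   [neg-Box-rule on 7: fresh world w, uRw]
11. r, w   [neg-or-rule on 10]
12. not p, w   [neg-or-rule on 10]
Accessibility: uRv, uRw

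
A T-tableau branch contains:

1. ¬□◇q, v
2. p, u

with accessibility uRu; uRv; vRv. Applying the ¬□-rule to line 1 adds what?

a fresh world w with vRw, and ¬◇q at w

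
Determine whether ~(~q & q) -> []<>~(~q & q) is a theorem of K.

Not valid

Tableau for the negation ~(~(~q & q) -> []<>~(~q & q)):
1. ~(~(~q & q) -> []<>~(~q & q)), w0
2. ~(~q & q), w0   [~->-rule on 1]
3. ~[]<>~(~q & q), w0   [~->-rule on 1]
4. ~q, w0   [~&-rule on 2 (branches; this branch)]
5. ~<>~(~q & q), w1   [~[]-rule on 3: fresh world w1, w0Rw1]
Accessibility: w0Rw1
The negation has an open branch (countermodel exists).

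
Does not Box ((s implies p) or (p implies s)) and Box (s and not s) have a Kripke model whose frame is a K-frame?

1. not Box ((s implies p) or (p implies s)) and Box (s and not s), 0
2. not Box ((s implies p) or (p implies s)), 0   [and-rule on 1]
3. Box (s and not s), 0   [and-rule on 1]
4. not ((s implies p) or (p implies s)), 1   [neg-Box-rule on 2: fresh world 1, 0R1]
5. not (s implies p), 1   [neg-or-rule on 4]
6. not (p implies s), 1   [neg-or-rule on 4]
7. s, 1   [neg-implies-rule on 5]
8. not p, 1   [neg-implies-rule on 5]
9. p, 1   [neg-implies-rule on 6]
10. not s, 1   [neg-implies-rule on 6]
Accessibility: 0R1
Branch closes: p and not p both at 1.
All branches of the tableau close; one closing branch shown above.

Unsatisfiable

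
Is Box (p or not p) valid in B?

Tableau for the negation not Box (p or not p):
1. not Box (p or not p), 0
2. not (p or not p), 1
3. not p, 1
4. p, 1
Accessibility: 0R0, 0R1, 1R0, 1R1
Branch closes: p and not p both at 1.
All branches of the negation close; one closing branch shown above.

Valid in B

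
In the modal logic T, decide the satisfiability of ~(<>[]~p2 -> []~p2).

Yes, satisfiable

1. ~(<>[]~p2 -> []~p2), w0
2. <>[]~p2, w0   [~->-rule on 1]
3. ~[]~p2, w0   [~->-rule on 1]
4. []~p2, w1   [<>-rule on 2: fresh world w1, w0Rw1]
5. ~p2, w1   [[]-rule on 4 via w1Rw1]
6. p2, w2   [~[]-rule on 3: fresh world w2, w0Rw2]
Accessibility: w0Rw0, w0Rw1, w0Rw2, w1Rw1, w2Rw2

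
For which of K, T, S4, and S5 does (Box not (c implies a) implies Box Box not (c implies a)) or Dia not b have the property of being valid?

S4-tableau for the negation not ((Box not (c implies a) implies Box Box not (c implies a)) or Dia not b):
1. not ((Box not (c implies a) implies Box Box not (c implies a)) or Dia not b), u
2. not (Box not (c implies a) implies Box Box not (c implies a)), u   [neg-or-rule on 1]
3. not Dia not b, u   [neg-or-rule on 1]
4. Box not (c implies a), u   [neg-implies-rule on 2]
5. not Box Box not (c implies a), u   [neg-implies-rule on 2]
6. b, u   [neg-Dia-rule on 3 via uRu]
7. not (c implies a), u   [Box-rule on 4 via uRu]
8. c, u   [neg-implies-rule on 7]
9. not a, u   [neg-implies-rule on 7]
10. not Box not (c implies a), v   [neg-Box-rule on 5: fresh world v, uRv]
11. b, v   [neg-Dia-rule on 3 via uRv]
12. not (c implies a), v   [Box-rule on 4 via uRv]
13. c, v   [neg-implies-rule on 12]
14. not a, v   [neg-implies-rule on 12]
15. c implies a, w   [neg-Box-rule on 10: fresh world w, vRw]
16. b, w   [neg-Dia-rule on 3 via uRw]
17. not (c implies a), w   [Box-rule on 4 via uRw]
18. c, w   [neg-implies-rule on 17]
19. not a, w   [neg-implies-rule on 17]
20. a, w   [implies-rule on 15 (branches; this branch)]
Accessibility: uRu, uRv, uRw, vRv, vRw, wRw
Branch closes: a and not a both at w.
Every branch closes (one shown): valid in S4, hence also in S5 (every theorem of S4 is a theorem of S5).
T-tableau for the negation not ((Box not (c implies a) implies Box Box not (c implies a)) or Dia not b):
1. not ((Box not (c implies a) implies Box Box not (c implies a)) or Dia not b), u
2. not (Box not (c implies a) implies Box Box not (c implies a)), u   [neg-or-rule on 1]
3. not Dia not b, u   [neg-or-rule on 1]
4. Box not (c implies a), u   [neg-implies-rule on 2]
5. not Box Box not (c implies a), u   [neg-implies-rule on 2]
6. b, u   [neg-Dia-rule on 3 via uRu]
7. not (c implies a), u   [Box-rule on 4 via uRu]
8. c, u   [neg-implies-rule on 7]
9. not a, u   [neg-implies-rule on 7]
10. not Box not (c implies a), v   [neg-Box-rule on 5: fresh world v, uRv]
11. b, v   [neg-Dia-rule on 3 via uRv]
12. not (c implies a), v   [Box-rule on 4 via uRv]
13. c, v   [neg-implies-rule on 12]
14. not a, v   [neg-implies-rule on 12]
15. c implies a, w   [neg-Box-rule on 10: fresh world w, vRw]
16. a, w   [implies-rule on 15 (branches; this branch)]
Accessibility: uRu, uRv, vRv, vRw, wRw
Complete open branch: countermodel on a T-frame, so not valid in T, nor in K (the same frame is also a K-frame).

S4, S5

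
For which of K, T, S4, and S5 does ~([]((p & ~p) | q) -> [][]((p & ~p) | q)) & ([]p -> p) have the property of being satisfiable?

S4-tableau for the formula:
1. ~([]((p & ~p) | q) -> [][]((p & ~p) | q)) & ([]p -> p), u
2. ~([]((p & ~p) | q) -> [][]((p & ~p) | q)), u
3. []p -> p, u
4. []((p & ~p) | q), u
5. ~[][]((p & ~p) | q), u
6. (p & ~p) | q, u
7. ~[]p, u
8. q, u
9. ~[]((p & ~p) | q), v
10. (p & ~p) | q, v
11. q, v
12. ~p, w
13. (p & ~p) | q, w
14. q, w
15. ~((p & ~p) | q), x
16. ~(p & ~p), x
17. ~q, x
18. (p & ~p) | q, x
19. p, x
20. p & ~p, x
21. ~p, x
Accessibility: uRu, uRv, uRw, uRx, vRv, vRx, wRw, xRx
Branch closes: p and ~p both at x.
Every branch closes (one shown): unsatisfiable in S4, hence also in S5 (every S5-frame is an S4-frame).
T-tableau for the formula:
1. ~([]((p & ~p) | q) -> [][]((p & ~p) | q)) & ([]p -> p), u
2. ~([]((p & ~p) | q) -> [][]((p & ~p) | q)), u
3. []p -> p, u
4. []((p & ~p) | q), u
5. ~[][]((p & ~p) | q), u
6. (p & ~p) | q, u
7. p, u
8. q, u
9. ~[]((p & ~p) | q), v
10. (p & ~p) | q, v
11. q, v
12. ~((p & ~p) | q), w
13. ~(p & ~p), w
14. ~q, w
15. p, w
Accessibility: uRu, uRv, vRv, vRw, wRw
Complete open branch: satisfiable in T, hence also in K (this T-model is also a K-model).

K, T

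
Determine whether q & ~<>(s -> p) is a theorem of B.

Tableau for the negation ~(q & ~<>(s -> p)):
1. ~(q & ~<>(s -> p)), w0
2. <>(s -> p), w0
3. s -> p, w1
4. p, w1
Accessibility: w0Rw0, w0Rw1, w1Rw0, w1Rw1
The negation has an open branch (countermodel exists).

Invalid (countermodel exists)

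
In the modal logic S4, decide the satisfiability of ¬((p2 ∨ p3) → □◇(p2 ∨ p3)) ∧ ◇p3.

Yes, satisfiable

1. ¬((p2 ∨ p3) → □◇(p2 ∨ p3)) ∧ ◇p3, w0
2. ¬((p2 ∨ p3) → □◇(p2 ∨ p3)), w0   [∧-rule on 1]
3. ◇p3, w0   [∧-rule on 1]
4. p2 ∨ p3, w0   [¬→-rule on 2]
5. ¬□◇(p2 ∨ p3), w0   [¬→-rule on 2]
6. p3, w0   [∨-rule on 4 (branches; this branch)]
7. p3, w1   [◇-rule on 3: fresh world w1, w0Rw1]
8. ¬◇(p2 ∨ p3), w2   [¬□-rule on 5: fresh world w2, w0Rw2]
9. ¬(p2 ∨ p3), w2   [¬◇-rule on 8 via w2Rw2]
10. ¬p2, w2   [¬∨-rule on 9]
11. ¬p3, w2   [¬∨-rule on 9]
Accessibility: w0Rw0, w0Rw1, w0Rw2, w1Rw1, w2Rw2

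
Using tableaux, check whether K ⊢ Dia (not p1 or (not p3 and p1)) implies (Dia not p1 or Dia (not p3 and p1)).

Tableau for the negation not (Dia (not p1 or (not p3 and p1)) implies (Dia not p1 or Dia (not p3 and p1))):
1. not (Dia (not p1 or (not p3 and p1)) implies (Dia not p1 or Dia (not p3 and p1))), 0
2. Dia (not p1 or (not p3 and p1)), 0   [neg-implies-rule on 1]
3. not (Dia not p1 or Dia (not p3 and p1)), 0   [neg-implies-rule on 1]
4. not Dia not p1, 0   [neg-or-rule on 3]
5. not Dia (not p3 and p1), 0   [neg-or-rule on 3]
6. not p1 or (not p3 and p1), 1   [Dia-rule on 2: fresh world 1, 0R1]
7. p1, 1   [neg-Dia-rule on 4 via 0R1]
8. not (not p3 and p1), 1   [neg-Dia-rule on 5 via 0R1]
9. not p3 and p1, 1   [or-rule on 6 (branches; this branch)]
10. not p3, 1   [and-rule on 9]
11. not p1, 1   [neg-and-rule on 8 (branches; this branch)]
Accessibility: 0R1
Branch closes: p1 and not p1 both at 1.
Every branch of the negation's tableau closes; the branch above is one of them.

Valid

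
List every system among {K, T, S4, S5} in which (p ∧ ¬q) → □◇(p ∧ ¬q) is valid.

S5-tableau for the negation ¬((p ∧ ¬q) → □◇(p ∧ ¬q)):
1. ¬((p ∧ ¬q) → □◇(p ∧ ¬q)), 0
2. p ∧ ¬q, 0
3. ¬□◇(p ∧ ¬q), 0
4. p, 0
5. ¬q, 0
6. ¬◇(p ∧ ¬q), 1
7. ¬(p ∧ ¬q), 0
8. ¬(p ∧ ¬q), 1
9. q, 0
Accessibility: 0R0, 0R1, 1R0, 1R1
Branch closes: q and ¬q both at 0.
Every branch closes (one shown): valid in S5.
S4-tableau for the negation ¬((p ∧ ¬q) → □◇(p ∧ ¬q)):
1. ¬((p ∧ ¬q) → □◇(p ∧ ¬q)), 0
2. p ∧ ¬q, 0
3. ¬□◇(p ∧ ¬q), 0
4. p, 0
5. ¬q, 0
6. ¬◇(p ∧ ¬q), 1
7. ¬(p ∧ ¬q), 1
8. q, 1
Accessibility: 0R0, 0R1, 1R1
Complete open branch: countermodel on an S4-frame, so not valid in S4, nor in K, T (the same frame is also a K-frame and a T-frame).

S5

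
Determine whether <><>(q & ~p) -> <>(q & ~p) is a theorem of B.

No, not valid

Tableau for the negation ~(<><>(q & ~p) -> <>(q & ~p)):
1. ~(<><>(q & ~p) -> <>(q & ~p)), w0
2. <><>(q & ~p), w0
3. ~<>(q & ~p), w0
4. ~(q & ~p), w0
5. p, w0
6. <>(q & ~p), w1
7. ~(q & ~p), w1
8. p, w1
9. q & ~p, w2
10. q, w2
11. ~p, w2
Accessibility: w0Rw0, w0Rw1, w1Rw0, w1Rw1, w1Rw2, w2Rw1, w2Rw2
The negation has an open branch (countermodel exists).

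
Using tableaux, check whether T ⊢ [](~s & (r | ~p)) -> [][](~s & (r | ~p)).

Tableau for the negation ~([](~s & (r | ~p)) -> [][](~s & (r | ~p))):
1. ~([](~s & (r | ~p)) -> [][](~s & (r | ~p))), w0
2. [](~s & (r | ~p)), w0   [~->-rule on 1]
3. ~[][](~s & (r | ~p)), w0   [~->-rule on 1]
4. ~s & (r | ~p), w0   [[]-rule on 2 via w0Rw0]
5. ~s, w0   [&-rule on 4]
6. r | ~p, w0   [&-rule on 4]
7. ~p, w0   [|-rule on 6 (branches; this branch)]
8. ~[](~s & (r | ~p)), w1   [~[]-rule on 3: fresh world w1, w0Rw1]
9. ~s & (r | ~p), w1   [[]-rule on 2 via w0Rw1]
10. ~s, w1   [&-rule on 9]
11. r | ~p, w1   [&-rule on 9]
12. ~p, w1   [|-rule on 11 (branches; this branch)]
13. ~(~s & (r | ~p)), w2   [~[]-rule on 8: fresh world w2, w1Rw2]
14. ~(r | ~p), w2   [~&-rule on 13 (branches; this branch)]
15. ~r, w2   [~|-rule on 14]
16. p, w2   [~|-rule on 14]
Accessibility: w0Rw0, w0Rw1, w1Rw1, w1Rw2, w2Rw2
The negation has an open branch (countermodel exists).

Not valid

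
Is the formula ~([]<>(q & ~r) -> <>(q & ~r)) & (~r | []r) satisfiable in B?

Unsatisfiable

1. ~([]<>(q & ~r) -> <>(q & ~r)) & (~r | []r), u
2. ~([]<>(q & ~r) -> <>(q & ~r)), u
3. ~r | []r, u
4. []<>(q & ~r), u
5. ~<>(q & ~r), u
6. <>(q & ~r), u
7. ~(q & ~r), u
8. []r, u
9. r, u
10. q & ~r, v
11. q, v
12. ~r, v
13. <>(q & ~r), v
14. ~(q & ~r), v
15. r, v
Accessibility: uRu, uRv, vRu, vRv
Branch closes: r and ~r both at v.
(One branch shown.) All branches close.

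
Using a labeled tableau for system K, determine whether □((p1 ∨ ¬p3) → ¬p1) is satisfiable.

1. □((p1 ∨ ¬p3) → ¬p1), w0

Satisfiable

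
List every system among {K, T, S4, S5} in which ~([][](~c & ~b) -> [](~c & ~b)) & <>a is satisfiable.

K-tableau for the formula:
1. ~([][](~c & ~b) -> [](~c & ~b)) & <>a, u
2. ~([][](~c & ~b) -> [](~c & ~b)), u
3. <>a, u
4. [][](~c & ~b), u
5. ~[](~c & ~b), u
6. a, v
7. [](~c & ~b), v
8. ~(~c & ~b), w
9. [](~c & ~b), w
10. b, w
Accessibility: uRv, uRw
Complete open branch: satisfiable in K.
T-tableau for the formula:
1. ~([][](~c & ~b) -> [](~c & ~b)) & <>a, u
2. ~([][](~c & ~b) -> [](~c & ~b)), u
3. <>a, u
4. [][](~c & ~b), u
5. ~[](~c & ~b), u
6. [](~c & ~b), u
7. ~c & ~b, u
8. ~c, u
9. ~b, u
10. a, v
11. [](~c & ~b), v
12. ~c & ~b, v
13. ~c, v
14. ~b, v
15. ~(~c & ~b), w
16. [](~c & ~b), w
17. ~c & ~b, w
18. ~c, w
19. ~b, w
20. b, w
Accessibility: uRu, uRv, uRw, vRv, wRw
Branch closes: b and ~b both at w.
Every branch closes (one shown): unsatisfiable in T, hence also in S4, S5 (every S4/S5-frame is a T-frame).

K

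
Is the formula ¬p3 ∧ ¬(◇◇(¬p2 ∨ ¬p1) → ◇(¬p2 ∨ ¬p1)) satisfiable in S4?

1. ¬p3 ∧ ¬(◇◇(¬p2 ∨ ¬p1) → ◇(¬p2 ∨ ¬p1)), 0
2. ¬p3, 0
3. ¬(◇◇(¬p2 ∨ ¬p1) → ◇(¬p2 ∨ ¬p1)), 0
4. ◇◇(¬p2 ∨ ¬p1), 0
5. ¬◇(¬p2 ∨ ¬p1), 0
6. ¬(¬p2 ∨ ¬p1), 0
7. p2, 0
8. p1, 0
9. ◇(¬p2 ∨ ¬p1), 1
10. ¬(¬p2 ∨ ¬p1), 1
11. p2, 1
12. p1, 1
13. ¬p2 ∨ ¬p1, 2
14. ¬(¬p2 ∨ ¬p1), 2
15. p2, 2
16. p1, 2
17. ¬p1, 2
Accessibility: 0R0, 0R1, 0R2, 1R1, 1R2, 2R2
Branch closes: p1 and ¬p1 both at 2.
Every branch closes; the branch above is one of them.

Unsatisfiable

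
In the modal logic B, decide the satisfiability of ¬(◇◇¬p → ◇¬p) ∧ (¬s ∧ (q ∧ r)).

1. ¬(◇◇¬p → ◇¬p) ∧ (¬s ∧ (q ∧ r)), w0
2. ¬(◇◇¬p → ◇¬p), w0
3. ¬s ∧ (q ∧ r), w0
4. ◇◇¬p, w0
5. ¬◇¬p, w0
6. ¬s, w0
7. q ∧ r, w0
8. q, w0
9. r, w0
10. p, w0
11. ◇¬p, w1
12. p, w1
13. ¬p, w2
Accessibility: w0Rw0, w0Rw1, w1Rw0, w1Rw1, w1Rw2, w2Rw1, w2Rw2

Satisfiable (open branch found)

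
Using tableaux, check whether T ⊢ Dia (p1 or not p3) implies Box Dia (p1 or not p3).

No, not valid

Tableau for the negation not (Dia (p1 or not p3) implies Box Dia (p1 or not p3)):
1. not (Dia (p1 or not p3) implies Box Dia (p1 or not p3)), 0
2. Dia (p1 or not p3), 0
3. not Box Dia (p1 or not p3), 0
4. p1 or not p3, 1
5. not p3, 1
6. not Dia (p1 or not p3), 2
7. not (p1 or not p3), 2
8. not p1, 2
9. p3, 2
Accessibility: 0R0, 0R1, 0R2, 1R1, 2R2
The negation has an open branch (countermodel exists).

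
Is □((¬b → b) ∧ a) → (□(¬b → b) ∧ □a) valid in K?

Tableau for the negation ¬(□((¬b → b) ∧ a) → (□(¬b → b) ∧ □a)):
1. ¬(□((¬b → b) ∧ a) → (□(¬b → b) ∧ □a)), w0
2. □((¬b → b) ∧ a), w0
3. ¬(□(¬b → b) ∧ □a), w0
4. ¬□(¬b → b), w0
5. ¬(¬b → b), w1
6. ¬b, w1
7. (¬b → b) ∧ a, w1
8. ¬b → b, w1
9. a, w1
10. b, w1
Accessibility: w0Rw1
Branch closes: b and ¬b both at w1.
Every branch of the negation's tableau closes; the branch above is one of them.

Valid in K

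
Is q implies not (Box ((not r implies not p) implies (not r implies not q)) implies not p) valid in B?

Tableau for the negation not (q implies not (Box ((not r implies not p) implies (not r implies not q)) implies not p)):
1. not (q implies not (Box ((not r implies not p) implies (not r implies not q)) implies not p)), u
2. q, u
3. Box ((not r implies not p) implies (not r implies not q)) implies not p, u
4. not p, u
Accessibility: uRu
The negation has an open branch (countermodel exists).

Not valid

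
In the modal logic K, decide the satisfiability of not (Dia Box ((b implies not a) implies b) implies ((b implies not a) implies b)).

1. not (Dia Box ((b implies not a) implies b) implies ((b implies not a) implies b)), u
2. Dia Box ((b implies not a) implies b), u
3. not ((b implies not a) implies b), u
4. b implies not a, u
5. not b, u
6. not a, u
7. Box ((b implies not a) implies b), v
Accessibility: uRv

Satisfiable (open branch found)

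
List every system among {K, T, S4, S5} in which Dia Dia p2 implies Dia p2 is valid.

S4, S5

T-tableau for the negation not (Dia Dia p2 implies Dia p2):
1. not (Dia Dia p2 implies Dia p2), 0
2. Dia Dia p2, 0
3. not Dia p2, 0
4. not p2, 0
5. Dia p2, 1
6. not p2, 1
7. p2, 2
Accessibility: 0R0, 0R1, 1R1, 1R2, 2R2
Complete open branch: countermodel on a T-frame, so not valid in T, nor in K (the same frame is also a K-frame).
S4-tableau for the negation not (Dia Dia p2 implies Dia p2):
1. not (Dia Dia p2 implies Dia p2), 0
2. Dia Dia p2, 0
3. not Dia p2, 0
4. not p2, 0
5. Dia p2, 1
6. not p2, 1
7. p2, 2
8. not p2, 2
Accessibility: 0R0, 0R1, 0R2, 1R1, 1R2, 2R2
Branch closes: p2 and not p2 both at 2.
Every branch closes (one shown): valid in S4, hence also in S5 (every theorem of S4 is a theorem of S5).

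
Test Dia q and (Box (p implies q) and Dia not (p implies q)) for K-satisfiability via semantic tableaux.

1. Dia q and (Box (p implies q) and Dia not (p implies q)), w0
2. Dia q, w0
3. Box (p implies q) and Dia not (p implies q), w0
4. Box (p implies q), w0
5. Dia not (p implies q), w0
6. q, w1
7. p implies q, w1
8. not (p implies q), w2
9. p, w2
10. not q, w2
11. p implies q, w2
12. q, w2
Accessibility: w0Rw1, w0Rw2
Branch closes: q and not q both at w2.
(One branch shown.) All branches close.

No, unsatisfiable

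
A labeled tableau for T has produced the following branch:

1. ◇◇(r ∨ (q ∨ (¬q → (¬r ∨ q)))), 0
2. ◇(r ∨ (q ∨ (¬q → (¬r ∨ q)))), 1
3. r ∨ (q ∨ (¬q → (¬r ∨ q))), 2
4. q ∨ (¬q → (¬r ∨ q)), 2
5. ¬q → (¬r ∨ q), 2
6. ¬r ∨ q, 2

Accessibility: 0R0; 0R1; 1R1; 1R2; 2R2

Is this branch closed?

Not closed

No atom appears with both signs at the same world.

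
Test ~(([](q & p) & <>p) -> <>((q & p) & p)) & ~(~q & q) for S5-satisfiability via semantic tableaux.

Unsatisfiable (every branch closes)

1. ~(([](q & p) & <>p) -> <>((q & p) & p)) & ~(~q & q), 0
2. ~(([](q & p) & <>p) -> <>((q & p) & p)), 0
3. ~(~q & q), 0
4. [](q & p) & <>p, 0
5. ~<>((q & p) & p), 0
6. [](q & p), 0
7. <>p, 0
8. ~((q & p) & p), 0
9. q & p, 0
10. q, 0
11. p, 0
12. ~(q & p), 0
13. ~p, 0
Accessibility: 0R0
Branch closes: p and ~p both at 0.
All branches of the tableau close; one closing branch shown above.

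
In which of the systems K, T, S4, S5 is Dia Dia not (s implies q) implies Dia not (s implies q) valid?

S4-tableau for the negation not (Dia Dia not (s implies q) implies Dia not (s implies q)):
1. not (Dia Dia not (s implies q) implies Dia not (s implies q)), u
2. Dia Dia not (s implies q), u   [neg-implies-rule on 1]
3. not Dia not (s implies q), u   [neg-implies-rule on 1]
4. s implies q, u   [neg-Dia-rule on 3 via uRu]
5. q, u   [implies-rule on 4 (branches; this branch)]
6. Dia not (s implies q), v   [Dia-rule on 2: fresh world v, uRv]
7. s implies q, v   [neg-Dia-rule on 3 via uRv]
8. q, v   [implies-rule on 7 (branches; this branch)]
9. not (s implies q), w   [Dia-rule on 6: fresh world w, vRw]
10. s, w   [neg-implies-rule on 9]
11. not q, w   [neg-implies-rule on 9]
12. s implies q, w   [neg-Dia-rule on 3 via uRw]
13. q, w   [implies-rule on 12 (branches; this branch)]
Accessibility: uRu, uRv, uRw, vRv, vRw, wRw
Branch closes: q and not q both at w.
Every branch closes (one shown): valid in S4, hence also in S5 (every theorem of S4 is a theorem of S5).
T-tableau for the negation not (Dia Dia not (s implies q) implies Dia not (s implies q)):
1. not (Dia Dia not (s implies q) implies Dia not (s implies q)), u
2. Dia Dia not (s implies q), u   [neg-implies-rule on 1]
3. not Dia not (s implies q), u   [neg-implies-rule on 1]
4. s implies q, u   [neg-Dia-rule on 3 via uRu]
5. q, u   [implies-rule on 4 (branches; this branch)]
6. Dia not (s implies q), v   [Dia-rule on 2: fresh world v, uRv]
7. s implies q, v   [neg-Dia-rule on 3 via uRv]
8. q, v   [implies-rule on 7 (branches; this branch)]
9. not (s implies q), w   [Dia-rule on 6: fresh world w, vRw]
10. s, w   [neg-implies-rule on 9]
11. not q, w   [neg-implies-rule on 9]
Accessibility: uRu, uRv, vRv, vRw, wRw
Complete open branch: countermodel on a T-frame, so not valid in T, nor in K (the same frame is also a K-frame).

S4, S5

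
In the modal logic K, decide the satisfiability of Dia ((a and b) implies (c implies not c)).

Satisfiable (open branch found)

1. Dia ((a and b) implies (c implies not c)), u
2. (a and b) implies (c implies not c), v
3. c implies not c, v
4. not c, v
Accessibility: uRv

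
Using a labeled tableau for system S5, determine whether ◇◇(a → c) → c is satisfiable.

Satisfiable (open branch found)

1. ◇◇(a → c) → c, u
2. c, u
Accessibility: uRu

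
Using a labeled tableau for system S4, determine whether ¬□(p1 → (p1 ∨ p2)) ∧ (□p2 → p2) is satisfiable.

Unsatisfiable (every branch closes)

1. ¬□(p1 → (p1 ∨ p2)) ∧ (□p2 → p2), w0
2. ¬□(p1 → (p1 ∨ p2)), w0   [∧-rule on 1]
3. □p2 → p2, w0   [∧-rule on 1]
4. p2, w0   [→-rule on 3 (branches; this branch)]
5. ¬(p1 → (p1 ∨ p2)), w1   [¬□-rule on 2: fresh world w1, w0Rw1]
6. p1, w1   [¬→-rule on 5]
7. ¬(p1 ∨ p2), w1   [¬→-rule on 5]
8. ¬p1, w1   [¬∨-rule on 7]
9. ¬p2, w1   [¬∨-rule on 7]
Accessibility: w0Rw0, w0Rw1, w1Rw1
Branch closes: p1 and ¬p1 both at w1.
All branches of the tableau close; one closing branch shown above.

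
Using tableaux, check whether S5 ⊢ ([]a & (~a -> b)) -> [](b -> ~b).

Tableau for the negation ~(([]a & (~a -> b)) -> [](b -> ~b)):
1. ~(([]a & (~a -> b)) -> [](b -> ~b)), w0
2. []a & (~a -> b), w0
3. ~[](b -> ~b), w0
4. []a, w0
5. ~a -> b, w0
6. a, w0
7. b, w0
8. ~(b -> ~b), w1
9. b, w1
10. a, w1
Accessibility: w0Rw0, w0Rw1, w1Rw0, w1Rw1
The negation has an open branch (countermodel exists).

No, not valid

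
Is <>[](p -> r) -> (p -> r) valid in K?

Tableau for the negation ~(<>[](p -> r) -> (p -> r)):
1. ~(<>[](p -> r) -> (p -> r)), w0
2. <>[](p -> r), w0
3. ~(p -> r), w0
4. p, w0
5. ~r, w0
6. [](p -> r), w1
Accessibility: w0Rw1
The negation has an open branch (countermodel exists).

Invalid (countermodel exists)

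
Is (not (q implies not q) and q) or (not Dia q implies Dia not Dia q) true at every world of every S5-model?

Tableau for the negation not ((not (q implies not q) and q) or (not Dia q implies Dia not Dia q)):
1. not ((not (q implies not q) and q) or (not Dia q implies Dia not Dia q)), w0
2. not (not (q implies not q) and q), w0   [neg-or-rule on 1]
3. not (not Dia q implies Dia not Dia q), w0   [neg-or-rule on 1]
4. not Dia q, w0   [neg-implies-rule on 3]
5. not Dia not Dia q, w0   [neg-implies-rule on 3]
6. not q, w0   [neg-Dia-rule on 4 via w0Rw0]
7. Dia q, w0   [neg-Dia-rule on 5 via w0Rw0]
8. q implies not q, w0   [neg-and-rule on 2 (branches; this branch)]
9. q, w1   [Dia-rule on 7: fresh world w1, w0Rw1]
10. not q, w1   [neg-Dia-rule on 4 via w0Rw1]
Accessibility: w0Rw0, w0Rw1, w1Rw0, w1Rw1
Branch closes: q and not q both at w1.
All branches of the negation close; one closing branch shown above.

Valid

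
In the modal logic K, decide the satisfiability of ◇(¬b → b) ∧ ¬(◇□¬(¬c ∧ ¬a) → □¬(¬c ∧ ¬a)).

1. ◇(¬b → b) ∧ ¬(◇□¬(¬c ∧ ¬a) → □¬(¬c ∧ ¬a)), w0
2. ◇(¬b → b), w0   [∧-rule on 1]
3. ¬(◇□¬(¬c ∧ ¬a) → □¬(¬c ∧ ¬a)), w0   [∧-rule on 1]
4. ◇□¬(¬c ∧ ¬a), w0   [¬→-rule on 3]
5. ¬□¬(¬c ∧ ¬a), w0   [¬→-rule on 3]
6. ¬b → b, w1   [◇-rule on 2: fresh world w1, w0Rw1]
7. b, w1   [→-rule on 6 (branches; this branch)]
8. □¬(¬c ∧ ¬a), w2   [◇-rule on 4: fresh world w2, w0Rw2]
9. ¬c ∧ ¬a, w3   [¬□-rule on 5: fresh world w3, w0Rw3]
10. ¬c, w3   [∧-rule on 9]
11. ¬a, w3   [∧-rule on 9]
Accessibility: w0Rw1, w0Rw2, w0Rw3

Satisfiable (open branch found)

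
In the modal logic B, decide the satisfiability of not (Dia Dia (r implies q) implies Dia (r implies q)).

Yes, satisfiable

1. not (Dia Dia (r implies q) implies Dia (r implies q)), w0
2. Dia Dia (r implies q), w0   [neg-implies-rule on 1]
3. not Dia (r implies q), w0   [neg-implies-rule on 1]
4. not (r implies q), w0   [neg-Dia-rule on 3 via w0Rw0]
5. r, w0   [neg-implies-rule on 4]
6. not q, w0   [neg-implies-rule on 4]
7. Dia (r implies q), w1   [Dia-rule on 2: fresh world w1, w0Rw1]
8. not (r implies q), w1   [neg-Dia-rule on 3 via w0Rw1]
9. r, w1   [neg-implies-rule on 8]
10. not q, w1   [neg-implies-rule on 8]
11. r implies q, w2   [Dia-rule on 7: fresh world w2, w1Rw2]
12. q, w2   [implies-rule on 11 (branches; this branch)]
Accessibility: w0Rw0, w0Rw1, w1Rw0, w1Rw1, w1Rw2, w2Rw1, w2Rw2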